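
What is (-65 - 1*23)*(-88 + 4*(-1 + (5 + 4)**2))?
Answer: -20416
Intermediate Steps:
(-65 - 1*23)*(-88 + 4*(-1 + (5 + 4)**2)) = (-65 - 23)*(-88 + 4*(-1 + 9**2)) = -88*(-88 + 4*(-1 + 81)) = -88*(-88 + 4*80) = -88*(-88 + 320) = -88*232 = -20416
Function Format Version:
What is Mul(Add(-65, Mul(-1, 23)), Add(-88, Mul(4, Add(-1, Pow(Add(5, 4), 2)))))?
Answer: -20416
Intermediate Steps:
Mul(Add(-65, Mul(-1, 23)), Add(-88, Mul(4, Add(-1, Pow(Add(5, 4), 2))))) = Mul(Add(-65, -23), Add(-88, Mul(4, Add(-1, Pow(9, 2))))) = Mul(-88, Add(-88, Mul(4, Add(-1, 81)))) = Mul(-88, Add(-88, Mul(4, 80))) = Mul(-88, Add(-88, 320)) = Mul(-88, 232) = -20416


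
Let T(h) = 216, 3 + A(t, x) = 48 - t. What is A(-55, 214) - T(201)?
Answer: -116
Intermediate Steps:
A(t, x) = 45 - t (A(t, x) = -3 + (48 - t) = 45 - t)
A(-55, 214) - T(201) = (45 - 1*(-55)) - 1*216 = (45 + 55) - 216 = 100 - 216 = -116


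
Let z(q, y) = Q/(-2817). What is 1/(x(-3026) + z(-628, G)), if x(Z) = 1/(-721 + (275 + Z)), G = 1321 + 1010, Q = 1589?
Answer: -9780624/5519825 ≈ -1.7719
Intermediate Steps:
G = 2331
z(q, y) = -1589/2817 (z(q, y) = 1589/(-2817) = 1589*(-1/2817) = -1589/2817)
x(Z) = 1/(-446 + Z)
1/(x(-3026) + z(-628, G)) = 1/(1/(-446 - 3026) - 1589/2817) = 1/(1/(-3472) - 1589/2817) = 1/(-1/3472 - 1589/2817) = 1/(-5519825/9780624) = -9780624/5519825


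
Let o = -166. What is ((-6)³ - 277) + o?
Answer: -659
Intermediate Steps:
((-6)³ - 277) + o = ((-6)³ - 277) - 166 = (-216 - 277) - 166 = -493 - 166 = -659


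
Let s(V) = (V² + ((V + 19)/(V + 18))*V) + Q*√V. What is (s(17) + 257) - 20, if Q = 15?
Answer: 19022/35 + 15*√17 ≈ 605.33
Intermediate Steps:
s(V) = V² + 15*√V + V*(19 + V)/(18 + V) (s(V) = (V² + ((V + 19)/(V + 18))*V) + 15*√V = (V² + ((19 + V)/(18 + V))*V) + 15*√V = (V² + V*(19 + V)/(18 + V)) + 15*√V = V² + 15*√V + V*(19 + V)/(18 + V))
(s(17) + 257) - 20 = ((17³ + 15*17^(3/2) + 19*17 + 19*17² + 270*√17)/(18 + 17) + 257) - 20 = ((4913 + 15*(17*√17) + 323 + 19*289 + 270*√17)/35 + 257) - 20 = ((4913 + 255*√17 + 323 + 5491 + 270*√17)/35 + 257) - 20 = ((10727 + 525*√17)/35 + 257) - 20 = ((10727/35 + 15*√17) + 257) - 20 = (19722/35 + 15*√17) - 20 = 19022/35 + 15*√17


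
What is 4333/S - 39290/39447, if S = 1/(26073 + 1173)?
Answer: 4656991205056/39447 ≈ 1.1806e+8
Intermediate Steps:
S = 1/27246 ≈ 3.6703e-5
4333/S - 39290/39447 = 4333/(1/27246) - 39290/39447 = 4333*27246 - 39290*1/39447 = 118056918 - 39290/39447 = 4656991205056/39447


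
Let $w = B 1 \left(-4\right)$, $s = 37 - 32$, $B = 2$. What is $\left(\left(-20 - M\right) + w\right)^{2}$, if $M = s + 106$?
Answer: $19321$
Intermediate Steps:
$s = 5$ ($s = 37 - 32 = 5$)
$M = 111$ ($M = 5 + 106 = 111$)
$w = -8$ ($w = 2 \cdot 1 \left(-4\right) = 2 \left(-4\right) = -8$)
$\left(\left(-20 - M\right) + w\right)^{2} = \left(\left(-20 - 111\right) - 8\right)^{2} = \left(-131 - 8\right)^{2} = \left(-139\right)^{2} = 19321$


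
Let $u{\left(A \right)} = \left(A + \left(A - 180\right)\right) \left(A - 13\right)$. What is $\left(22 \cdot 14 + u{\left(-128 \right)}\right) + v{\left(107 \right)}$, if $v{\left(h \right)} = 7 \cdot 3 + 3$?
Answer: $61808$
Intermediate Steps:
$v{\left(h \right)} = 24$ ($v{\left(h \right)} = 21 + 3 = 24$)
$u{\left(A \right)} = \left(-180 + 2 A\right) \left(-13 + A\right)$ ($u{\left(A \right)} = \left(A + \left(-180 + A\right)\right) \left(-13 + A\right) = \left(-180 + 2 A\right) \left(-13 + A\right)$)
$\left(22 \cdot 14 + u{\left(-128 \right)}\right) + v{\left(107 \right)} = \left(22 \cdot 14 + \left(2340 - -26368 + 2 \left(-128\right)^{2}\right)\right) + 24 = \left(308 + \left(2340 + 26368 + 2 \cdot 16384\right)\right) + 24 = \left(308 + \left(2340 + 26368 + 32768\right)\right) + 24 = \left(308 + 61476\right) + 24 = 61784 + 24 = 61808$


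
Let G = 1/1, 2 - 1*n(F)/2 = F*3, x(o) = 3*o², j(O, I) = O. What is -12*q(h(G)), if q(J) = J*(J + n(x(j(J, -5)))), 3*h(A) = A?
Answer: -28/3 ≈ -9.3333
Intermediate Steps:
n(F) = 4 - 6*F (n(F) = 4 - 2*F*3 = 4 - 6*F)
G = 1
h(A) = A/3
q(J) = J*(4 + J - 18*J²) (q(J) = J*(J + (4 - 18*J²)) = J*(4 + J - 18*J²))
-12*q(h(G)) = -12*(⅓)*1*(4 + (⅓)*1 - 18*((⅓)*1)²) = -4*(4 + ⅓ - 18*(⅓)²) = -4*(4 + ⅓ - 18*⅑) = -4*(4 + ⅓ - 2) = -4*7/3 = -12*7/9 = -28/3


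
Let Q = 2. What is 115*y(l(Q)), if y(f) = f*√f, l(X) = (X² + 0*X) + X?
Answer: 690*√6 ≈ 1690.1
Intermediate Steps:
l(X) = X + X² (l(X) = (X² + 0) + X = X² + X = X + X²)
y(f) = f^(3/2)
115*y(l(Q)) = 115*(2*(1 + 2))^(3/2) = 115*(2*3)^(3/2) = 115*6^(3/2) = 115*(6*√6) = 690*√6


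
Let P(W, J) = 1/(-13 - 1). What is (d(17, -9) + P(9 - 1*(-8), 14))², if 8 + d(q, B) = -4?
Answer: 28561/196 ≈ 145.72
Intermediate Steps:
d(q, B) = -12 (d(q, B) = -8 - 4 = -12)
P(W, J) = -1/14 (P(W, J) = 1/(-14) = -1/14)
(d(17, -9) + P(9 - 1*(-8), 14))² = (-12 - 1/14)² = (-169/14)² = 28561/196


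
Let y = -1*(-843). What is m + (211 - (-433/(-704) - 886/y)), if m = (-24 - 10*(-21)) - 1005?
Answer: -360572251/593472 ≈ -607.56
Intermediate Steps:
y = 843
m = -819 (m = (-24 + 210) - 1005 = 186 - 1005 = -819)
m + (211 - (-433/(-704) - 886/y)) = -819 + (211 - (-433/(-704) - 886/843)) = -819 + (211 - (-433*(-1/704) - 886*1/843)) = -819 + (211 - (433/704 - 886/843)) = -819 + (211 - 1*(-258725/593472)) = -819 + (211 + 258725/593472) = -819 + 125481317/593472 = -360572251/593472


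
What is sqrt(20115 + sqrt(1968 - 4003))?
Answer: sqrt(20115 + I*sqrt(2035)) ≈ 141.83 + 0.159*I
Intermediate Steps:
sqrt(20115 + sqrt(1968 - 4003)) = sqrt(20115 + sqrt(-2035)) = sqrt(20115 + I*sqrt(2035))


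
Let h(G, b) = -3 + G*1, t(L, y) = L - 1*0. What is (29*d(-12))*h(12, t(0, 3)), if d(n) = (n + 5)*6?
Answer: -10962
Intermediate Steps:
t(L, y) = L (t(L, y) = L + 0 = L)
h(G, b) = -3 + G
d(n) = 30 + 6*n (d(n) = (5 + n)*6 = 30 + 6*n)
(29*d(-12))*h(12, t(0, 3)) = (29*(30 + 6*(-12)))*(-3 + 12) = (29*(30 - 72))*9 = (29*(-42))*9 = -1218*9 = -10962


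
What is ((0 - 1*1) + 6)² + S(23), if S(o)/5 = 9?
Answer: 70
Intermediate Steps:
S(o) = 45 (S(o) = 5*9 = 45)
((0 - 1*1) + 6)² + S(23) = ((0 - 1*1) + 6)² + 45 = ((0 - 1) + 6)² + 45 = (-1 + 6)² + 45 = 5² + 45 = 25 + 45 = 70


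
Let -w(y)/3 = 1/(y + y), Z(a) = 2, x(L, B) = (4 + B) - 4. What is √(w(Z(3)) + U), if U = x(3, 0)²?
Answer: I*√3/2 ≈ 0.86602*I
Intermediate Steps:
x(L, B) = B
U = 0 (U = 0² = 0)
w(y) = -3/(2*y) (w(y) = -3/(y + y) = -3*1/(2*y) = -3/(2*y))
√(w(Z(3)) + U) = √(-3/2/2 + 0) = √(-3/2*½ + 0) = √(-¾ + 0) = √(-¾) = I*√3/2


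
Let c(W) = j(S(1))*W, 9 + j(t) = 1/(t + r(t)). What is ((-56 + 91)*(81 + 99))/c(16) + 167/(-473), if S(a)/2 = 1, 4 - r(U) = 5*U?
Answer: -751154/17501 ≈ -42.921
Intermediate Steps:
r(U) = 4 - 5*U
S(a) = 2 (S(a) = 2*1 = 2)
j(t) = -9 + 1/(4 - 4*t) (j(t) = -9 + 1/(t + (4 - 5*t)) = -9 + 1/(4 - 4*t))
c(W) = -37*W/4 (c(W) = ((35 - 36*2)/(4*(-1 + 2)))*W = ((1/4)*(35 - 72)/1)*W = ((1/4)*1*(-37))*W = -37*W/4)
((-56 + 91)*(81 + 99))/c(16) + 167/(-473) = ((-56 + 91)*(81 + 99))/((-37/4*16)) + 167/(-473) = (35*180)/(-148) + 167*(-1/473) = 6300*(-1/148) - 167/473 = -1575/37 - 167/473 = -751154/17501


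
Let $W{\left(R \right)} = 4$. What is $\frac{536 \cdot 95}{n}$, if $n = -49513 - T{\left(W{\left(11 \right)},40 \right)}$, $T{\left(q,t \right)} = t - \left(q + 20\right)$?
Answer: $- \frac{50920}{49529} \approx -1.0281$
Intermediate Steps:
$T{\left(q,t \right)} = -20 + t - q$ ($T{\left(q,t \right)} = t - \left(20 + q\right) = -20 + t - q$)
$n = -49529$ ($n = -49513 - \left(-20 + 40 - 4\right) = -49513 - 16 = -49529$)
$\frac{536 \cdot 95}{n} = \frac{536 \cdot 95}{-49529} = 50920 \left(- \frac{1}{49529}\right) = - \frac{50920}{49529}$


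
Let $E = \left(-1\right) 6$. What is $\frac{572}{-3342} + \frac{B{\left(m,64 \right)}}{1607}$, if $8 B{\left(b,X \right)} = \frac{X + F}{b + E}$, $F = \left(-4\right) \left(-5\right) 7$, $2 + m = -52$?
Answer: $- \frac{18412487}{107411880} \approx -0.17142$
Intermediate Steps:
$m = -54$ ($m = -2 - 52 = -54$)
$E = -6$
$F = 140$ ($F = 20 \cdot 7 = 140$)
$B{\left(b,X \right)} = \frac{140 + X}{8 \left(-6 + b\right)}$ ($B{\left(b,X \right)} = \frac{\left(X + 140\right) \frac{1}{b - 6}}{8} = \frac{\left(140 + X\right) \frac{1}{-6 + b}}{8} = \frac{\frac{1}{-6 + b} \left(140 + X\right)}{8} = \frac{140 + X}{8 \left(-6 + b\right)}$)
$\frac{572}{-3342} + \frac{B{\left(m,64 \right)}}{1607} = \frac{572}{-3342} + \frac{\frac{1}{8} \frac{1}{-6 - 54} \left(140 + 64\right)}{1607} = 572 \left(- \frac{1}{3342}\right) + \frac{1}{8} \frac{1}{-60} \cdot 204 \cdot \frac{1}{1607} = - \frac{286}{1671} + \frac{1}{8} \left(- \frac{1}{60}\right) 204 \cdot \frac{1}{1607} = - \frac{286}{1671} - \frac{17}{64280} = - \frac{18412487}{107411880}$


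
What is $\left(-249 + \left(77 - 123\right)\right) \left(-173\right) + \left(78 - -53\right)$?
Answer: $51166$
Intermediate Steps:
$\left(-249 + \left(77 - 123\right)\right) \left(-173\right) + \left(78 - -53\right) = \left(-249 - 46\right) \left(-173\right) + \left(78 + 53\right) = \left(-295\right) \left(-173\right) + 131 = 51035 + 131 = 51166$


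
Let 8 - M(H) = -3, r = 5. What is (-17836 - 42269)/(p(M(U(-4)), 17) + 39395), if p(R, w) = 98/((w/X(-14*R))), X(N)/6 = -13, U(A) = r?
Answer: -1021785/662071 ≈ -1.5433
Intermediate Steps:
U(A) = 5
X(N) = -78 (X(N) = 6*(-13) = -78)
M(H) = 11 (M(H) = 8 - 1*(-3) = 8 + 3 = 11)
p(R, w) = -7644/w (p(R, w) = 98/((w/(-78))) = 98/((w*(-1/78))) = 98/((-w/78)) = 98*(-78/w) = -7644/w)
(-17836 - 42269)/(p(M(U(-4)), 17) + 39395) = (-17836 - 42269)/(-7644/17 + 39395) = -60105/(-7644*1/17 + 39395) = -60105/(-7644/17 + 39395) = -60105/662071/17 = -60105*17/662071 = -1021785/662071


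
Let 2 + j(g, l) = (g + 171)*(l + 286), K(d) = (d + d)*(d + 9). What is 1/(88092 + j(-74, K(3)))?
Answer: 1/122816 ≈ 8.1423e-6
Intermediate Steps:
K(d) = 2*d*(9 + d) (K(d) = (2*d)*(9 + d) = 2*d*(9 + d))
j(g, l) = -2 + (171 + g)*(286 + l) (j(g, l) = -2 + (g + 171)*(l + 286) = -2 + (171 + g)*(286 + l))
1/(88092 + j(-74, K(3))) = 1/(88092 + (48904 + 171*(2*3*(9 + 3)) + 286*(-74) - 148*3*(9 + 3))) = 1/(88092 + (48904 + 171*(2*3*12) - 21164 - 148*3*12)) = 1/(88092 + (48904 + 171*72 - 21164 - 74*72)) = 1/(88092 + (48904 + 12312 - 21164 - 5328)) = 1/(88092 + 34724) = 1/122816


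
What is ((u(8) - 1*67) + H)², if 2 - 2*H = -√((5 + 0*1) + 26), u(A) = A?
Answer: (116 - √31)²/4 ≈ 3048.8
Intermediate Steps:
H = 1 + √31/2 (H = 1 - (-1)*√((5 + 0*1) + 26)/2 = 1 - (-1)*√((5 + 0) + 26)/2 = 1 - (-1)*√(5 + 26)/2 = 1 - (-1)*√31/2 = 1 + √31/2 ≈ 3.7839)
((u(8) - 1*67) + H)² = ((8 - 1*67) + (1 + √31/2))² = ((8 - 67) + (1 + √31/2))² = (-59 + (1 + √31/2))² = (-58 + √31/2)²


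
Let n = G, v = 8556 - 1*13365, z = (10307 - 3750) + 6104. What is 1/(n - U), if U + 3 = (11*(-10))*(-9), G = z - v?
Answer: 1/16483 ≈ 6.0669e-5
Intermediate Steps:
z = 12661 (z = 6557 + 6104 = 12661)
v = -4809 (v = 8556 - 13365 = -4809)
G = 17470 (G = 12661 - 1*(-4809) = 12661 + 4809 = 17470)
U = 987 (U = -3 + (11*(-10))*(-9) = -3 - 110*(-9) = -3 + 990 = 987)
n = 17470
1/(n - U) = 1/(17470 - 1*987) = 1/(17470 - 987) = 1/16483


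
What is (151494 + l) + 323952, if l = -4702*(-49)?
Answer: 705844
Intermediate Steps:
l = 230398
(151494 + l) + 323952 = (151494 + 230398) + 323952 = 381892 + 323952 = 705844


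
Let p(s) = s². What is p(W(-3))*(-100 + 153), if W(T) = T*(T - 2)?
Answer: 11925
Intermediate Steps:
W(T) = T*(-2 + T)
p(W(-3))*(-100 + 153) = (-3*(-2 - 3))²*(-100 + 153) = (-3*(-5))²*53 = 15²*53 = 225*53 = 11925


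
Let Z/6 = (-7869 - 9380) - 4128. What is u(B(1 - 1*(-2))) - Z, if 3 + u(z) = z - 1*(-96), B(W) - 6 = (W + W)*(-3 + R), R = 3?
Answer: 128361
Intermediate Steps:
B(W) = 6 (B(W) = 6 + (W + W)*(-3 + 3) = 6 + (2*W)*0 = 6 + 0 = 6)
u(z) = 93 + z (u(z) = -3 + (z - 1*(-96)) = -3 + (z + 96) = -3 + (96 + z) = 93 + z)
Z = -128262 (Z = 6*((-7869 - 9380) - 4128) = 6*(-17249 - 4128) = 6*(-21377) = -128262)
u(B(1 - 1*(-2))) - Z = (93 + 6) - 1*(-128262) = 99 + 128262 = 128361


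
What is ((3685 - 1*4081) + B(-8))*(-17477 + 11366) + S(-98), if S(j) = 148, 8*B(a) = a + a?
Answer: 2432326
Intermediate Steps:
B(a) = a/4 (B(a) = (a + a)/8 = (2*a)/8 = a/4)
((3685 - 1*4081) + B(-8))*(-17477 + 11366) + S(-98) = ((3685 - 1*4081) + (¼)*(-8))*(-17477 + 11366) + 148 = ((3685 - 4081) - 2)*(-6111) + 148 = (-396 - 2)*(-6111) + 148 = -398*(-6111) + 148 = 2432178 + 148 = 2432326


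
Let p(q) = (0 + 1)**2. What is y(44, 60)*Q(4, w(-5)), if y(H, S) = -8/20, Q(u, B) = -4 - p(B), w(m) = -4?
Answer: 2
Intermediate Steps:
p(q) = 1 (p(q) = 1**2 = 1)
Q(u, B) = -5 (Q(u, B) = -4 - 1*1 = -4 - 1 = -5)
y(H, S) = -2/5 (y(H, S) = -8*1/20 = -2/5)
y(44, 60)*Q(4, w(-5)) = -2/5*(-5) = 2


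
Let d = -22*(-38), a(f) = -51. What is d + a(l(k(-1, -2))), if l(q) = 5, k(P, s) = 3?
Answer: 785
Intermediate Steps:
d = 836
d + a(l(k(-1, -2))) = 836 - 51 = 785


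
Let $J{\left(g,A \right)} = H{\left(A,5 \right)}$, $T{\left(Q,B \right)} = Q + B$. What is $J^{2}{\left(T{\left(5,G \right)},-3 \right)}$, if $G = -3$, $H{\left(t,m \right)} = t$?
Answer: $9$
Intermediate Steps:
$T{\left(Q,B \right)} = B + Q$
$J{\left(g,A \right)} = A$
$J^{2}{\left(T{\left(5,G \right)},-3 \right)} = \left(-3\right)^{2} = 9$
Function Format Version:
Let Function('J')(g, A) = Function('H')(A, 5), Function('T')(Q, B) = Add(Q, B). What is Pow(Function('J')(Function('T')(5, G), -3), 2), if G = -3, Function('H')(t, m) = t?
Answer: 9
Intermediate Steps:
Function('T')(Q, B) = Add(B, Q)
Function('J')(g, A) = A
Pow(Function('J')(Function('T')(5, G), -3), 2) = Pow(-3, 2) = 9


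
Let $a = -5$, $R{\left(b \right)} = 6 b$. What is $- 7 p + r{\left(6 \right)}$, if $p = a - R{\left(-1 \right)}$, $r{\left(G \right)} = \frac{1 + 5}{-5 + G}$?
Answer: $-1$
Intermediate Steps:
$r{\left(G \right)} = \frac{6}{-5 + G}$
$p = 1$ ($p = -5 - 6 \left(-1\right) = -5 - -6 = -5 + 6 = 1$)
$- 7 p + r{\left(6 \right)} = \left(-7\right) 1 + \frac{6}{-5 + 6} = -7 + \frac{6}{1} = -7 + 6 \cdot 1 = -7 + 6 = -1$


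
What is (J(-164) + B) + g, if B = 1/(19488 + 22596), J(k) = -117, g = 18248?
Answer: 763025005/42084 ≈ 18131.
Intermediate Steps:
B = 1/42084 ≈ 2.3762e-5
(J(-164) + B) + g = (-117 + 1/42084) + 18248 = -4923827/42084 + 18248 = 763025005/42084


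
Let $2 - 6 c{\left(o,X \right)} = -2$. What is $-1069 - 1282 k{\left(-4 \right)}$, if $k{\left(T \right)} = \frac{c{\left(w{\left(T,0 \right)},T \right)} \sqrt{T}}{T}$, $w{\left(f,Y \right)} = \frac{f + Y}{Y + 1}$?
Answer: $-1069 + \frac{1282 i}{3} \approx -1069.0 + 427.33 i$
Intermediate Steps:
$w{\left(f,Y \right)} = \frac{Y + f}{1 + Y}$
$c{\left(o,X \right)} = \frac{2}{3}$ ($c{\left(o,X \right)} = \frac{1}{3} - - \frac{1}{3} = \frac{1}{3} + \frac{1}{3} = \frac{2}{3}$)
$k{\left(T \right)} = \frac{2}{3 \sqrt{T}}$ ($k{\left(T \right)} = \frac{\frac{2}{3} \sqrt{T}}{T} = \frac{2}{3 \sqrt{T}}$)
$-1069 - 1282 k{\left(-4 \right)} = -1069 - 1282 \frac{2}{3 \cdot 2 i} = -1069 - 1282 \frac{2 \left(- \frac{i}{2}\right)}{3} = -1069 - 1282 \left(- \frac{i}{3}\right) = -1069 + \frac{1282 i}{3}$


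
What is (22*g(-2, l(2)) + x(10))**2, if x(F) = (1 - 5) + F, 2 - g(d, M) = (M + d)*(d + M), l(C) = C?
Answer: 2500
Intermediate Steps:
g(d, M) = 2 - (M + d)**2 (g(d, M) = 2 - (M + d)*(d + M) = 2 - (M + d)*(M + d) = 2 - (M + d)**2)
x(F) = -4 + F
(22*g(-2, l(2)) + x(10))**2 = (22*(2 - (2 - 2)**2) + (-4 + 10))**2 = (22*(2 - 1*0**2) + 6)**2 = (22*(2 - 1*0) + 6)**2 = (22*(2 + 0) + 6)**2 = (22*2 + 6)**2 = (44 + 6)**2 = 50**2 = 2500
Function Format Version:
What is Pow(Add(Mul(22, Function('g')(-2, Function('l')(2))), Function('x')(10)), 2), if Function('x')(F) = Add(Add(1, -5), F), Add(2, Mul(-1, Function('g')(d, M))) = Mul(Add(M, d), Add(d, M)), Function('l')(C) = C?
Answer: 2500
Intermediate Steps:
Function('g')(d, M) = Add(2, Mul(-1, Pow(Add(M, d), 2))) (Function('g')(d, M) = Add(2, Mul(-1, Mul(Add(M, d), Add(d, M)))) = Add(2, Mul(-1, Mul(Add(M, d), Add(M, d)))) = Add(2, Mul(-1, Pow(Add(M, d), 2))))
Function('x')(F) = Add(-4, F)
Pow(Add(Mul(22, Function('g')(-2, Function('l')(2))), Function('x')(10)), 2) = Pow(Add(Mul(22, Add(2, Mul(-1, Pow(Add(2, -2), 2)))), Add(-4, 10)), 2) = Pow(Add(Mul(22, Add(2, Mul(-1, Pow(0, 2)))), 6), 2) = Pow(Add(Mul(22, Add(2, Mul(-1, 0))), 6), 2) = Pow(Add(Mul(22, Add(2, 0)), 6), 2) = Pow(Add(Mul(22, 2), 6), 2) = Pow(Add(44, 6), 2) = Pow(50, 2) = 2500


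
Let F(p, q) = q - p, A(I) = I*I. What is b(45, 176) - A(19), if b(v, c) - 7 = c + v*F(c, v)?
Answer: -6073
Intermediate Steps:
A(I) = I**2
b(v, c) = 7 + c + v*(v - c) (b(v, c) = 7 + (c + v*(v - c)) = 7 + c + v*(v - c))
b(45, 176) - A(19) = (7 + 176 - 1*45*(176 - 1*45)) - 1*19**2 = (7 + 176 - 1*45*(176 - 45)) - 1*361 = (7 + 176 - 1*45*131) - 361 = (7 + 176 - 5895) - 361 = -5712 - 361 = -6073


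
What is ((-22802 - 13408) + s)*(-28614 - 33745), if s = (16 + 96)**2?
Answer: 1475788094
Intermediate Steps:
s = 12544 (s = 112**2 = 12544)
((-22802 - 13408) + s)*(-28614 - 33745) = ((-22802 - 13408) + 12544)*(-28614 - 33745) = (-36210 + 12544)*(-62359) = -23666*(-62359) = 1475788094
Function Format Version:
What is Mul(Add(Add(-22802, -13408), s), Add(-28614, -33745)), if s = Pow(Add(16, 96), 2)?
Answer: 1475788094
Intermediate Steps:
s = 12544 (s = Pow(112, 2) = 12544)
Mul(Add(Add(-22802, -13408), s), Add(-28614, -33745)) = Mul(Add(Add(-22802, -13408), 12544), Add(-28614, -33745)) = Mul(Add(-36210, 12544), -62359) = Mul(-23666, -62359) = 1475788094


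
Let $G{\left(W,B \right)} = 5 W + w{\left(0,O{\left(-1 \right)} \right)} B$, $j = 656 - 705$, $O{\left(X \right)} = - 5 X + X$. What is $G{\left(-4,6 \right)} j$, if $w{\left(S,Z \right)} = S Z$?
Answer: $980$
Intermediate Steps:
$O{\left(X \right)} = - 4 X$
$j = -49$ ($j = 656 - 705 = -49$)
$G{\left(W,B \right)} = 5 W$ ($G{\left(W,B \right)} = 5 W + 0 \left(\left(-4\right) \left(-1\right)\right) B = 5 W + 0 \cdot 4 B = 5 W + 0 B = 5 W + 0 = 5 W$)
$G{\left(-4,6 \right)} j = 5 \left(-4\right) \left(-49\right) = \left(-20\right) \left(-49\right) = 980$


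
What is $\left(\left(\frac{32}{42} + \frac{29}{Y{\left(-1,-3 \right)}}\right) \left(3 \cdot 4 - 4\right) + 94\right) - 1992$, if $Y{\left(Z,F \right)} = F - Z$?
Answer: $- \frac{42166}{21} \approx -2007.9$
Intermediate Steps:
$\left(\left(\frac{32}{42} + \frac{29}{Y{\left(-1,-3 \right)}}\right) \left(3 \cdot 4 - 4\right) + 94\right) - 1992 = \left(\left(\frac{32}{42} + \frac{29}{-3 - -1}\right) \left(3 \cdot 4 - 4\right) + 94\right) - 1992 = \left(\left(32 \cdot \frac{1}{42} + \frac{29}{-3 + 1}\right) \left(12 - 4\right) + 94\right) - 1992 = \left(\left(\frac{16}{21} + \frac{29}{-2}\right) 8 + 94\right) - 1992 = \left(\left(\frac{16}{21} + 29 \left(- \frac{1}{2}\right)\right) 8 + 94\right) - 1992 = \left(\left(\frac{16}{21} - \frac{29}{2}\right) 8 + 94\right) - 1992 = \left(\left(- \frac{577}{42}\right) 8 + 94\right) - 1992 = \left(- \frac{2308}{21} + 94\right) - 1992 = - \frac{334}{21} - 1992 = - \frac{42166}{21}$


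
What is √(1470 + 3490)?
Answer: 4*√310 ≈ 70.427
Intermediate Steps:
√(1470 + 3490) = √4960 = 4*√310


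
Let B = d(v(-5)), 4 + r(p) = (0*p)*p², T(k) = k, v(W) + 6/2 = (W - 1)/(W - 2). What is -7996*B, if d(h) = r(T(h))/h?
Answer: -223888/15 ≈ -14926.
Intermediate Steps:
v(W) = -3 + (-1 + W)/(-2 + W) (v(W) = -3 + (W - 1)/(W - 2) = -3 + (-1 + W)/(-2 + W))
r(p) = -4 (r(p) = -4 + (0*p)*p² = -4 + 0*p² = -4 + 0 = -4)
d(h) = -4/h
B = 28/15 (B = -4*(-2 - 5)/(5 - 2*(-5)) = -4*(-7/(5 + 10)) = -4/((-⅐*15)) = -4/(-15/7) = -4*(-7/15) = 28/15 ≈ 1.8667)
-7996*B = -7996*28/15 = -223888/15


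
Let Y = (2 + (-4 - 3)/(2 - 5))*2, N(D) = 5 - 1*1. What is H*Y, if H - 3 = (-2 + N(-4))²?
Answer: 182/3 ≈ 60.667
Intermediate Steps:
N(D) = 4 (N(D) = 5 - 1 = 4)
H = 7 (H = 3 + (-2 + 4)² = 3 + 2² = 3 + 4 = 7)
Y = 26/3 (Y = (2 - 7/(-3))*2 = (2 - 7*(-⅓))*2 = (2 + 7/3)*2 = (13/3)*2 = 26/3 ≈ 8.6667)
H*Y = 7*(26/3) = 182/3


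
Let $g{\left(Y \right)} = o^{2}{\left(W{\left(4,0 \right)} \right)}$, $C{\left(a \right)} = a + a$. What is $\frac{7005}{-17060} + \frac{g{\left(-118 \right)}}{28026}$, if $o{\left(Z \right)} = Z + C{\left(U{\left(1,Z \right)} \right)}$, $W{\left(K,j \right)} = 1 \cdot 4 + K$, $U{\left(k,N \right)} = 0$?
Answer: $- \frac{19523029}{47812356} \approx -0.40833$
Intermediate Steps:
$C{\left(a \right)} = 2 a$
$W{\left(K,j \right)} = 4 + K$
$o{\left(Z \right)} = Z$ ($o{\left(Z \right)} = Z + 2 \cdot 0 = Z + 0 = Z$)
$g{\left(Y \right)} = 64$ ($g{\left(Y \right)} = \left(4 + 4\right)^{2} = 8^{2} = 64$)
$\frac{7005}{-17060} + \frac{g{\left(-118 \right)}}{28026} = \frac{7005}{-17060} + \frac{64}{28026} = 7005 \left(- \frac{1}{17060}\right) + 64 \cdot \frac{1}{28026} = - \frac{1401}{3412} + \frac{32}{14013} = - \frac{19523029}{47812356}$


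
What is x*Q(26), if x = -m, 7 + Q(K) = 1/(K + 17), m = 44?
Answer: 13200/43 ≈ 306.98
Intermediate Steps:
Q(K) = -7 + 1/(17 + K) (Q(K) = -7 + 1/(K + 17) = -7 + 1/(17 + K))
x = -44 (x = -1*44 = -44)
x*Q(26) = -44*(-118 - 7*26)/(17 + 26) = -44*(-118 - 182)/43 = -44*(-300)/43 = -44*(-300/43) = 13200/43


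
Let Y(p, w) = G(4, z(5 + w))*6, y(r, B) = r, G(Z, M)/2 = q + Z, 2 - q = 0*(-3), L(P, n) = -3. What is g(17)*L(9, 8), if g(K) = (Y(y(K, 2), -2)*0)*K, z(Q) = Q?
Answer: 0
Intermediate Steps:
q = 2 (q = 2 - 0*(-3) = 2 - 1*0 = 2 + 0 = 2)
G(Z, M) = 4 + 2*Z (G(Z, M) = 2*(2 + Z) = 4 + 2*Z)
Y(p, w) = 72 (Y(p, w) = (4 + 2*4)*6 = (4 + 8)*6 = 12*6 = 72)
g(K) = 0 (g(K) = (72*0)*K = 0*K = 0)
g(17)*L(9, 8) = 0*(-3) = 0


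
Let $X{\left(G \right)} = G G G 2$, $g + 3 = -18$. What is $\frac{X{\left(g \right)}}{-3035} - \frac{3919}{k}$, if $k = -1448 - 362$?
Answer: $\frac{9083797}{1098670} \approx 8.268$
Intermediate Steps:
$g = -21$ ($g = -3 - 18 = -21$)
$k = -1810$
$X{\left(G \right)} = 2 G^{3}$ ($X{\left(G \right)} = G G^{2} \cdot 2 = G^{3} \cdot 2 = 2 G^{3}$)
$\frac{X{\left(g \right)}}{-3035} - \frac{3919}{k} = \frac{2 \left(-21\right)^{3}}{-3035} - \frac{3919}{-1810} = 2 \left(-9261\right) \left(- \frac{1}{3035}\right) - - \frac{3919}{1810} = \left(-18522\right) \left(- \frac{1}{3035}\right) + \frac{3919}{1810} = \frac{18522}{3035} + \frac{3919}{1810} = \frac{9083797}{1098670}$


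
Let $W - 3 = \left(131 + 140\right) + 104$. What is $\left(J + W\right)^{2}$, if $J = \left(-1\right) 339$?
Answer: $1521$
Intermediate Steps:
$J = -339$
$W = 378$ ($W = 3 + \left(\left(131 + 140\right) + 104\right) = 3 + \left(271 + 104\right) = 3 + 375 = 378$)
$\left(J + W\right)^{2} = \left(-339 + 378\right)^{2} = 39^{2} = 1521$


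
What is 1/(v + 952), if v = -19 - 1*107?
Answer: 1/826 ≈ 0.0012107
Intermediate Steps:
v = -126 (v = -19 - 107 = -126)
1/(v + 952) = 1/(-126 + 952) = 1/826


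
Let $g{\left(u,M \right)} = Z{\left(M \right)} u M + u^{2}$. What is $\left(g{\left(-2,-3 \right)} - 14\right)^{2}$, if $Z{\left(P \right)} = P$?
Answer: $784$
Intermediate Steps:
$g{\left(u,M \right)} = u^{2} + u M^{2}$ ($g{\left(u,M \right)} = M u M + u^{2} = u M^{2} + u^{2} = u^{2} + u M^{2}$)
$\left(g{\left(-2,-3 \right)} - 14\right)^{2} = \left(- 2 \left(-2 + \left(-3\right)^{2}\right) - 14\right)^{2} = \left(- 2 \left(-2 + 9\right) - 14\right)^{2} = \left(\left(-2\right) 7 - 14\right)^{2} = \left(-14 - 14\right)^{2} = \left(-28\right)^{2} = 784$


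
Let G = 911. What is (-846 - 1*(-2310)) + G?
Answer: 2375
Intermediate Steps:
(-846 - 1*(-2310)) + G = (-846 - 1*(-2310)) + 911 = (-846 + 2310) + 911 = 1464 + 911 = 2375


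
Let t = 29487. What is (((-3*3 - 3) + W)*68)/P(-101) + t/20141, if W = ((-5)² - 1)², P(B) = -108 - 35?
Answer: -69839181/261833 ≈ -266.73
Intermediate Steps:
P(B) = -143
W = 576 (W = (25 - 1)² = 24² = 576)
(((-3*3 - 3) + W)*68)/P(-101) + t/20141 = (((-3*3 - 3) + 576)*68)/(-143) + 29487/20141 = (((-9 - 3) + 576)*68)*(-1/143) + 29487*(1/20141) = ((-12 + 576)*68)*(-1/143) + 29487/20141 = (564*68)*(-1/143) + 29487/20141 = 38352*(-1/143) + 29487/20141 = -38352/143 + 29487/20141 = -69839181/261833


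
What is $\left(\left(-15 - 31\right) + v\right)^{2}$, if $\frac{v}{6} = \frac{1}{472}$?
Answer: $\frac{117787609}{55696} \approx 2114.8$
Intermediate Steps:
$v = \frac{3}{236}$ ($v = \frac{6}{472} = 6 \cdot \frac{1}{472} = \frac{3}{236} \approx 0.012712$)
$\left(\left(-15 - 31\right) + v\right)^{2} = \left(\left(-15 - 31\right) + \frac{3}{236}\right)^{2} = \left(-46 + \frac{3}{236}\right)^{2} = \left(- \frac{10853}{236}\right)^{2} = \frac{117787609}{55696}$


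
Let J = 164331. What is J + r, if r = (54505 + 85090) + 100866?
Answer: 404792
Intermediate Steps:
r = 240461 (r = 139595 + 100866 = 240461)
J + r = 164331 + 240461 = 404792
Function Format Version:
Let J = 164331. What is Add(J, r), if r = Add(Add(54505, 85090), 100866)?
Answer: 404792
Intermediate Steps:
r = 240461 (r = Add(139595, 100866) = 240461)
Add(J, r) = Add(164331, 240461) = 404792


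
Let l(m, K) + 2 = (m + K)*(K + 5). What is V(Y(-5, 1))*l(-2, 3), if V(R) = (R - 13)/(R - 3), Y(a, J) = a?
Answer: 27/2 ≈ 13.500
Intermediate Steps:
V(R) = (-13 + R)/(-3 + R)
l(m, K) = -2 + (5 + K)*(K + m) (l(m, K) = -2 + (m + K)*(K + 5) = -2 + (K + m)*(5 + K) = -2 + (5 + K)*(K + m))
V(Y(-5, 1))*l(-2, 3) = ((-13 - 5)/(-3 - 5))*(-2 + 3**2 + 5*3 + 5*(-2) + 3*(-2)) = (-18/(-8))*(-2 + 9 + 15 - 10 - 6) = -1/8*(-18)*6 = (9/4)*6 = 27/2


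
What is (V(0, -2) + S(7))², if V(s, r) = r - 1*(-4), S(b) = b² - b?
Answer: 1936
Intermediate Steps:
V(s, r) = 4 + r (V(s, r) = r + 4 = 4 + r)
(V(0, -2) + S(7))² = ((4 - 2) + 7*(-1 + 7))² = (2 + 7*6)² = (2 + 42)² = 44² = 1936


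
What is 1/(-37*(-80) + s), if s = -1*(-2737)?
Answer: 1/5697 ≈ 0.00017553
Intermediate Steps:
s = 2737
1/(-37*(-80) + s) = 1/(-37*(-80) + 2737) = 1/(2960 + 2737) = 1/5697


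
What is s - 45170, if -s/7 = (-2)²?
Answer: -45198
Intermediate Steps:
s = -28 (s = -7*(-2)² = -7*4 = -28)
s - 45170 = -28 - 45170 = -45198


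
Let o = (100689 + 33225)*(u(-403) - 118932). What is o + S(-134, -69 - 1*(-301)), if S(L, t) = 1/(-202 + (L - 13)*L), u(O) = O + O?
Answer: -312610454995871/19496 ≈ -1.6035e+10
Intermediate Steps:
u(O) = 2*O
o = -16034594532 (o = (100689 + 33225)*(2*(-403) - 118932) = 133914*(-806 - 118932) = 133914*(-119738) = -16034594532)
S(L, t) = 1/(-202 + L*(-13 + L)) (S(L, t) = 1/(-202 + (-13 + L)*L) = 1/(-202 + L*(-13 + L)))
o + S(-134, -69 - 1*(-301)) = -16034594532 + 1/(-202 + (-134)**2 - 13*(-134)) = -16034594532 + 1/(-202 + 17956 + 1742) = -16034594532 + 1/19496 = -312610454995871/19496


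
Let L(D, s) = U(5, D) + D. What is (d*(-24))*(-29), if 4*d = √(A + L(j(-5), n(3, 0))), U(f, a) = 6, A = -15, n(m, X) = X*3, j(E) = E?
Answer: 174*I*√14 ≈ 651.05*I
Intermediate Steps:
n(m, X) = 3*X
L(D, s) = 6 + D
d = I*√14/4 (d = √(-15 + (6 - 5))/4 = √(-15 + 1)/4 = √(-14)/4 = (I*√14)/4 = I*√14/4 ≈ 0.93541*I)
(d*(-24))*(-29) = ((I*√14/4)*(-24))*(-29) = -6*I*√14*(-29) = 174*I*√14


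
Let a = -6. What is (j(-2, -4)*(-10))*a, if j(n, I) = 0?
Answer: 0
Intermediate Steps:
(j(-2, -4)*(-10))*a = (0*(-10))*(-6) = 0*(-6) = 0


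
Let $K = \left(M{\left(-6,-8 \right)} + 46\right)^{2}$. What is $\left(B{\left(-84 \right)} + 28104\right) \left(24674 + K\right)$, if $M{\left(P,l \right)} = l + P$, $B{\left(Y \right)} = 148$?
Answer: $726019896$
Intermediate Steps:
$M{\left(P,l \right)} = P + l$
$K = 1024$ ($K = \left(\left(-6 - 8\right) + 46\right)^{2} = \left(-14 + 46\right)^{2} = 32^{2} = 1024$)
$\left(B{\left(-84 \right)} + 28104\right) \left(24674 + K\right) = \left(148 + 28104\right) \left(24674 + 1024\right) = 28252 \cdot 25698 = 726019896$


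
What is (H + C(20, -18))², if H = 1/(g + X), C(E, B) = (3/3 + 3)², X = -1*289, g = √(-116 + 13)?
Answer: (147936*√103 + 21345761*I)/(2*(289*√103 + 41709*I)) ≈ 255.89 - 0.0038828*I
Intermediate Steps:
g = I*√103 (g = √(-103) = I*√103 ≈ 10.149*I)
X = -289
C(E, B) = 16 (C(E, B) = (3*(⅓) + 3)² = (1 + 3)² = 4² = 16)
H = 1/(-289 + I*√103) (H = 1/(I*√103 - 289) = 1/(-289 + I*√103) ≈ -0.0034559 - 0.00012136*I)
(H + C(20, -18))² = ((-289/83624 - I*√103/83624) + 16)² = (1337695/83624 - I*√103/83624)²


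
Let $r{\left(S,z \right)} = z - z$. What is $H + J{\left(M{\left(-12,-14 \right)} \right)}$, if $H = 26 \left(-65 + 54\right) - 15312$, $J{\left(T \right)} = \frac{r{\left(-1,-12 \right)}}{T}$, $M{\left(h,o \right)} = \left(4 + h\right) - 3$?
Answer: $-15598$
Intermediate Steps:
$r{\left(S,z \right)} = 0$
$M{\left(h,o \right)} = 1 + h$
$J{\left(T \right)} = 0$ ($J{\left(T \right)} = \frac{0}{T} = 0$)
$H = -15598$ ($H = 26 \left(-11\right) - 15312 = -286 - 15312 = -15598$)
$H + J{\left(M{\left(-12,-14 \right)} \right)} = -15598 + 0 = -15598$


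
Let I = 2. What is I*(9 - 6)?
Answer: 6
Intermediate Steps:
I*(9 - 6) = 2*(9 - 6) = 2*3 = 6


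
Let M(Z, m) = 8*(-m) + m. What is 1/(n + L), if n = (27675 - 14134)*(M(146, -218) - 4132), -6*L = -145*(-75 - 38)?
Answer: -6/211743461 ≈ -2.8336e-8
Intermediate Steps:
L = -16385/6 (L = -(-145)*(-75 - 38)/6 = -(-145)*(-113)/6 = -⅙*16385 = -16385/6 ≈ -2730.8)
M(Z, m) = -7*m (M(Z, m) = -8*m + m = -7*m)
n = -35287846 (n = (27675 - 14134)*(-7*(-218) - 4132) = 13541*(1526 - 4132) = 13541*(-2606) = -35287846)
1/(n + L) = 1/(-35287846 - 16385/6) = 1/(-211743461/6) = -6/211743461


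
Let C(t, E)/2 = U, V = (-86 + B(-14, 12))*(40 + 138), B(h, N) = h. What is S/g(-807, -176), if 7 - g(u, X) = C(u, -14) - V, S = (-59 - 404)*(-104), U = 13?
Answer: -48152/17819 ≈ -2.7023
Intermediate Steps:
V = -17800 (V = (-86 - 14)*(40 + 138) = -100*178 = -17800)
C(t, E) = 26 (C(t, E) = 2*13 = 26)
S = 48152 (S = -463*(-104) = 48152)
g(u, X) = -17819 (g(u, X) = 7 - (26 - 1*(-17800)) = 7 - (26 + 17800) = 7 - 1*17826 = 7 - 17826 = -17819)
S/g(-807, -176) = 48152/(-17819) = 48152*(-1/17819) = -48152/17819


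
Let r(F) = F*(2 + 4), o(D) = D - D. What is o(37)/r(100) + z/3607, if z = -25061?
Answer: -25061/3607 ≈ -6.9479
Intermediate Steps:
o(D) = 0
r(F) = 6*F (r(F) = F*6 = 6*F)
o(37)/r(100) + z/3607 = 0/((6*100)) - 25061/3607 = 0/600 - 25061*1/3607 = 0*(1/600) - 25061/3607 = 0 - 25061/3607 = -25061/3607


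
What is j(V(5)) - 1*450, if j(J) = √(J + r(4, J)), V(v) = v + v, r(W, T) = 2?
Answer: -450 + 2*√3 ≈ -446.54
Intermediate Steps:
V(v) = 2*v
j(J) = √(2 + J) (j(J) = √(J + 2) = √(2 + J))
j(V(5)) - 1*450 = √(2 + 2*5) - 1*450 = √(2 + 10) - 450 = √12 - 450 = 2*√3 - 450 = -450 + 2*√3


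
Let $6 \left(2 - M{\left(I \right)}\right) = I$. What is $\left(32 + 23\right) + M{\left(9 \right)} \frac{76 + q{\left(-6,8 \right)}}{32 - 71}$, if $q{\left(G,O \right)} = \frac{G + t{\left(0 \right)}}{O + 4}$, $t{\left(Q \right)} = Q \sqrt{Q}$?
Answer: $\frac{8429}{156} \approx 54.032$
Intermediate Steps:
$M{\left(I \right)} = 2 - \frac{I}{6}$
$t{\left(Q \right)} = Q^{\frac{3}{2}}$
$q{\left(G,O \right)} = \frac{G}{4 + O}$ ($q{\left(G,O \right)} = \frac{G + 0^{\frac{3}{2}}}{O + 4} = \frac{G + 0}{4 + O} = \frac{G}{4 + O}$)
$\left(32 + 23\right) + M{\left(9 \right)} \frac{76 + q{\left(-6,8 \right)}}{32 - 71} = \left(32 + 23\right) + \left(2 - \frac{3}{2}\right) \frac{76 - \frac{6}{4 + 8}}{32 - 71} = 55 + \left(2 - \frac{3}{2}\right) \frac{76 - \frac{6}{12}}{-39} = 55 + \frac{\left(76 - \frac{1}{2}\right) \left(- \frac{1}{39}\right)}{2} = 55 + \frac{\frac{151}{2} \left(- \frac{1}{39}\right)}{2} = 55 + \frac{1}{2} \left(- \frac{151}{78}\right) = 55 - \frac{151}{156} = \frac{8429}{156}$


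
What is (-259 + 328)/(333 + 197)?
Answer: 69/530 ≈ 0.13019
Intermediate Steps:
(-259 + 328)/(333 + 197) = 69/530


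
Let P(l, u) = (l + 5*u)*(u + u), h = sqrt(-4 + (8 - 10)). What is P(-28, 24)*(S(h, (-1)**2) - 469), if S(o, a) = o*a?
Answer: -2071104 + 4416*I*sqrt(6) ≈ -2.0711e+6 + 10817.0*I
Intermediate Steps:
h = I*sqrt(6) (h = sqrt(-4 - 2) = sqrt(-6) = I*sqrt(6) ≈ 2.4495*I)
S(o, a) = a*o
P(l, u) = 2*u*(l + 5*u) (P(l, u) = (l + 5*u)*(2*u) = 2*u*(l + 5*u))
P(-28, 24)*(S(h, (-1)**2) - 469) = (2*24*(-28 + 5*24))*((-1)**2*(I*sqrt(6)) - 469) = (2*24*(-28 + 120))*(1*(I*sqrt(6)) - 469) = (2*24*92)*(I*sqrt(6) - 469) = 4416*(-469 + I*sqrt(6)) = -2071104 + 4416*I*sqrt(6)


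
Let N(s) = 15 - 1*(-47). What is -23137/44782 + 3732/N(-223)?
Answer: 82845965/1388242 ≈ 59.677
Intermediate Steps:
N(s) = 62 (N(s) = 15 + 47 = 62)
-23137/44782 + 3732/N(-223) = -23137/44782 + 3732/62 = -23137*1/44782 + 3732*(1/62) = -23137/44782 + 1866/31 = 82845965/1388242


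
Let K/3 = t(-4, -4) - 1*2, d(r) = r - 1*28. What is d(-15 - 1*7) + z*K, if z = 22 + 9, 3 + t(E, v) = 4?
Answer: -143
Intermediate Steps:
d(r) = -28 + r (d(r) = r - 28 = -28 + r)
t(E, v) = 1 (t(E, v) = -3 + 4 = 1)
z = 31
K = -3 (K = 3*(1 - 1*2) = 3*(1 - 2) = 3*(-1) = -3)
d(-15 - 1*7) + z*K = (-28 + (-15 - 1*7)) + 31*(-3) = (-28 + (-15 - 7)) - 93 = (-28 - 22) - 93 = -50 - 93 = -143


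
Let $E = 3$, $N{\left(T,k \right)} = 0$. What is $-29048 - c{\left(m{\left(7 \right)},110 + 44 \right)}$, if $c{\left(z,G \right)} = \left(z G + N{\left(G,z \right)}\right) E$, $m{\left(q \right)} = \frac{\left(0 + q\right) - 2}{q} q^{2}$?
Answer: $-45218$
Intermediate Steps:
$m{\left(q \right)} = q \left(-2 + q\right)$ ($m{\left(q \right)} = \frac{q - 2}{q} q^{2} = \frac{-2 + q}{q} q^{2} = q \left(-2 + q\right)$)
$c{\left(z,G \right)} = 3 G z$ ($c{\left(z,G \right)} = \left(z G + 0\right) 3 = \left(G z + 0\right) 3 = G z 3 = 3 G z$)
$-29048 - c{\left(m{\left(7 \right)},110 + 44 \right)} = -29048 - 3 \left(110 + 44\right) 7 \left(-2 + 7\right) = -29048 - 3 \cdot 154 \cdot 7 \cdot 5 = -29048 - 3 \cdot 154 \cdot 35 = -29048 - 16170 = -45218$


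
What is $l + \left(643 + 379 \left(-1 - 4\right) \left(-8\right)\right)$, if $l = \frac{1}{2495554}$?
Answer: $\frac{39437239863}{2495554} \approx 15803.0$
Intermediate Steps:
$l = \frac{1}{2495554} \approx 4.0071 \cdot 10^{-7}$
$l + \left(643 + 379 \left(-1 - 4\right) \left(-8\right)\right) = \frac{1}{2495554} + \left(643 + 379 \left(-1 - 4\right) \left(-8\right)\right) = \frac{1}{2495554} + \left(643 + 379 \left(\left(-5\right) \left(-8\right)\right)\right) = \frac{1}{2495554} + \left(643 + 379 \cdot 40\right) = \frac{1}{2495554} + \left(643 + 15160\right) = \frac{1}{2495554} + 15803 = \frac{39437239863}{2495554}$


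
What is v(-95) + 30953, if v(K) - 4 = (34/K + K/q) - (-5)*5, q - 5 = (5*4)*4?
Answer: 50033547/1615 ≈ 30981.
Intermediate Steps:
q = 85 (q = 5 + (5*4)*4 = 5 + 20*4 = 5 + 80 = 85)
v(K) = 29 + 34/K + K/85 (v(K) = 4 + ((34/K + K/85) - (-5)*5) = 4 + ((34/K + K*(1/85)) - 1*(-25)) = 4 + ((34/K + K/85) + 25) = 4 + (25 + 34/K + K/85) = 29 + 34/K + K/85)
v(-95) + 30953 = (29 + 34/(-95) + (1/85)*(-95)) + 30953 = (29 + 34*(-1/95) - 19/17) + 30953 = (29 - 34/95 - 19/17) + 30953 = 44452/1615 + 30953 = 50033547/1615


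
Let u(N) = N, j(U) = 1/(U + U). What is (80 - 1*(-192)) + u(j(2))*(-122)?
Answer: 483/2 ≈ 241.50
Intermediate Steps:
j(U) = 1/(2*U)
(80 - 1*(-192)) + u(j(2))*(-122) = (80 - 1*(-192)) + ((½)/2)*(-122) = (80 + 192) + ((½)*(½))*(-122) = 272 + (¼)*(-122) = 272 - 61/2 = 483/2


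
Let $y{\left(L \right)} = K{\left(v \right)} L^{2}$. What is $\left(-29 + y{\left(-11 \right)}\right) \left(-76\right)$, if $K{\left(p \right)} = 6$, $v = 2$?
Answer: $-52972$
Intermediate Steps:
$y{\left(L \right)} = 6 L^{2}$
$\left(-29 + y{\left(-11 \right)}\right) \left(-76\right) = \left(-29 + 6 \left(-11\right)^{2}\right) \left(-76\right) = \left(-29 + 6 \cdot 121\right) \left(-76\right) = \left(-29 + 726\right) \left(-76\right) = 697 \left(-76\right) = -52972$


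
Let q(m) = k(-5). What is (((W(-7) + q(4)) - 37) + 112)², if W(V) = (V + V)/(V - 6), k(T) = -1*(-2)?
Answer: 1030225/169 ≈ 6096.0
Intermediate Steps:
k(T) = 2
W(V) = 2*V/(-6 + V) (W(V) = (2*V)/(-6 + V) = 2*V/(-6 + V))
q(m) = 2
(((W(-7) + q(4)) - 37) + 112)² = (((2*(-7)/(-6 - 7) + 2) - 37) + 112)² = (((2*(-7)/(-13) + 2) - 37) + 112)² = (((2*(-7)*(-1/13) + 2) - 37) + 112)² = (((14/13 + 2) - 37) + 112)² = ((40/13 - 37) + 112)² = (-441/13 + 112)² = (1015/13)² = 1030225/169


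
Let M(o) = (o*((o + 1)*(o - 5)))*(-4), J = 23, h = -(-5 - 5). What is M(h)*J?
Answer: -50600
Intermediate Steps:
h = 10 (h = -1*(-10) = 10)
M(o) = -4*o*(1 + o)*(-5 + o) (M(o) = (o*((1 + o)*(-5 + o)))*(-4) = (o*(1 + o)*(-5 + o))*(-4) = -4*o*(1 + o)*(-5 + o))
M(h)*J = (4*10*(5 - 1*10² + 4*10))*23 = (4*10*(5 - 1*100 + 40))*23 = (4*10*(5 - 100 + 40))*23 = (4*10*(-55))*23 = -2200*23 = -50600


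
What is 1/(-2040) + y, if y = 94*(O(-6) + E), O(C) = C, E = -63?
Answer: -13231441/2040 ≈ -6486.0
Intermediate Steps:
y = -6486 (y = 94*(-6 - 63) = 94*(-69) = -6486)
1/(-2040) + y = 1/(-2040) - 6486 = -1/2040 - 6486 = -13231441/2040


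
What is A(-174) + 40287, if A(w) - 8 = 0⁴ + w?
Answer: 40121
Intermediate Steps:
A(w) = 8 + w (A(w) = 8 + (0⁴ + w) = 8 + (0 + w) = 8 + w)
A(-174) + 40287 = (8 - 174) + 40287 = -166 + 40287 = 40121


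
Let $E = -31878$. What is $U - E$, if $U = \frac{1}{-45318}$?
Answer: $\frac{1444647203}{45318} \approx 31878.0$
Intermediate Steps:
$U = - \frac{1}{45318} \approx -2.2066 \cdot 10^{-5}$
$U - E = - \frac{1}{45318} - -31878 = - \frac{1}{45318} + 31878 = \frac{1444647203}{45318}$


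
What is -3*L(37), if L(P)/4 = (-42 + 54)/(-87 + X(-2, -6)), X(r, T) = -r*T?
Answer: 16/11 ≈ 1.4545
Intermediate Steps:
X(r, T) = -T*r
L(P) = -16/33 (L(P) = 4*((-42 + 54)/(-87 - 1*(-6)*(-2))) = 4*(12/(-87 - 12)) = 4*(12/(-99)) = 4*(12*(-1/99)) = 4*(-4/33) = -16/33)
-3*L(37) = -3*(-16/33) = 16/11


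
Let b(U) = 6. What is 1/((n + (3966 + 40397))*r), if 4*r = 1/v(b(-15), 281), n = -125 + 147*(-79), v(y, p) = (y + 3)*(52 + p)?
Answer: 1332/3625 ≈ 0.36745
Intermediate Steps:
v(y, p) = (3 + y)*(52 + p)
n = -11738 (n = -125 - 11613 = -11738)
r = 1/11988 (r = 1/(4*(156 + 3*281 + 52*6 + 281*6)) = 1/(4*(156 + 843 + 312 + 1686)) = (1/4)/2997 = (1/4)*(1/2997) = 1/11988 ≈ 8.3417e-5)
1/((n + (3966 + 40397))*r) = 1/((-11738 + (3966 + 40397))*(1/11988)) = 11988/(-11738 + 44363) = 11988/32625 = (1/32625)*11988 = 1332/3625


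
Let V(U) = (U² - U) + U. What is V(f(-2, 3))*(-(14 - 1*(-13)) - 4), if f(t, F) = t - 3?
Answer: -775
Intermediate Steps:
f(t, F) = -3 + t
V(U) = U²
V(f(-2, 3))*(-(14 - 1*(-13)) - 4) = (-3 - 2)²*(-(14 - 1*(-13)) - 4) = (-5)²*(-(14 + 13) - 4) = 25*(-1*27 - 4) = 25*(-27 - 4) = 25*(-31) = -775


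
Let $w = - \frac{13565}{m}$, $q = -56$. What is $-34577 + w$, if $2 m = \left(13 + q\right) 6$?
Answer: $- \frac{4446868}{129} \approx -34472.0$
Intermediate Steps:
$m = -129$ ($m = \frac{\left(13 - 56\right) 6}{2} = \frac{\left(-43\right) 6}{2} = \frac{1}{2} \left(-258\right) = -129$)
$w = \frac{13565}{129}$ ($w = - \frac{13565}{-129} = \left(-13565\right) \left(- \frac{1}{129}\right) = \frac{13565}{129} \approx 105.16$)
$-34577 + w = -34577 + \frac{13565}{129} = - \frac{4446868}{129}$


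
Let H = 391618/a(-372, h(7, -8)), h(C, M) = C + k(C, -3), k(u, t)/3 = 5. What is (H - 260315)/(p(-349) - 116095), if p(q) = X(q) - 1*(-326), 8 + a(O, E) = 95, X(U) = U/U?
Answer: 22255787/10071816 ≈ 2.2097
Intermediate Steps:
k(u, t) = 15 (k(u, t) = 3*5 = 15)
h(C, M) = 15 + C (h(C, M) = C + 15 = 15 + C)
X(U) = 1
a(O, E) = 87 (a(O, E) = -8 + 95 = 87)
p(q) = 327 (p(q) = 1 - 1*(-326) = 1 + 326 = 327)
H = 391618/87 ≈ 4501.4
(H - 260315)/(p(-349) - 116095) = (391618/87 - 260315)/(327 - 116095) = -22255787/87/(-115768) = -22255787/87*(-1/115768) = 22255787/10071816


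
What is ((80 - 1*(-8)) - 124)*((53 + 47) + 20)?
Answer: -4320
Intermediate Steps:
((80 - 1*(-8)) - 124)*((53 + 47) + 20) = ((80 + 8) - 124)*(100 + 20) = (88 - 124)*120 = -36*120 = -4320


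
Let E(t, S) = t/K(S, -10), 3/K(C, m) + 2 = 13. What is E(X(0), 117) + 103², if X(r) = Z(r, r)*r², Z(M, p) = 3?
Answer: 10609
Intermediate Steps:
K(C, m) = 3/11 (K(C, m) = 3/(-2 + 13) = 3/11)
X(r) = 3*r²
E(t, S) = 11*t/3 (E(t, S) = t/(3/11) = t*(11/3) = 11*t/3)
E(X(0), 117) + 103² = 11*(3*0²)/3 + 103² = 11*(3*0)/3 + 10609 = (11/3)*0 + 10609 = 0 + 10609 = 10609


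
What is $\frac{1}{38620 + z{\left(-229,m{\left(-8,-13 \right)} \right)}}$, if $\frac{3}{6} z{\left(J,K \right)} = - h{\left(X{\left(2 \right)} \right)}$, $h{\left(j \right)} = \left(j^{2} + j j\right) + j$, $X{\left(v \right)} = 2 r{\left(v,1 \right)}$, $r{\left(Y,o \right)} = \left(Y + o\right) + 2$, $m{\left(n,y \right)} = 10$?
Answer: $\frac{1}{38200} \approx 2.6178 \cdot 10^{-5}$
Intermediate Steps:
$r{\left(Y,o \right)} = 2 + Y + o$
$X{\left(v \right)} = 6 + 2 v$ ($X{\left(v \right)} = 2 \left(2 + v + 1\right) = 2 \left(3 + v\right) = 6 + 2 v$)
$h{\left(j \right)} = j + 2 j^{2}$ ($h{\left(j \right)} = \left(j^{2} + j^{2}\right) + j = 2 j^{2} + j = j + 2 j^{2}$)
$z{\left(J,K \right)} = -420$ ($z{\left(J,K \right)} = 2 \left(- \left(6 + 2 \cdot 2\right) \left(1 + 2 \left(6 + 2 \cdot 2\right)\right)\right) = 2 \left(- \left(6 + 4\right) \left(1 + 2 \left(6 + 4\right)\right)\right) = 2 \left(- 10 \left(1 + 2 \cdot 10\right)\right) = 2 \left(- 10 \left(1 + 20\right)\right) = 2 \left(- 10 \cdot 21\right) = 2 \left(\left(-1\right) 210\right) = 2 \left(-210\right) = -420$)
$\frac{1}{38620 + z{\left(-229,m{\left(-8,-13 \right)} \right)}} = \frac{1}{38620 - 420} = \frac{1}{38200}$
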